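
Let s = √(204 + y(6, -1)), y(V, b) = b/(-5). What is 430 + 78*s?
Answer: 430 + 78*√5105/5 ≈ 1544.6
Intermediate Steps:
y(V, b) = -b/5 (y(V, b) = b*(-⅕) = -b/5)
s = √5105/5 (s = √(204 - ⅕*(-1)) = √(204 + ⅕) = √(1021/5) = √5105/5 ≈ 14.290)
430 + 78*s = 430 + 78*(√5105/5) = 430 + 78*√5105/5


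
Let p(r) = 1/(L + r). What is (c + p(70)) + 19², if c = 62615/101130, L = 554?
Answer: 760670707/2103504 ≈ 361.62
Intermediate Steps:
c = 12523/20226 (c = 62615*(1/101130) = 12523/20226 ≈ 0.61915)
p(r) = 1/(554 + r)
(c + p(70)) + 19² = (12523/20226 + 1/(554 + 70)) + 19² = (12523/20226 + 1/624) + 361 = 1305763/2103504 + 361 = 760670707/2103504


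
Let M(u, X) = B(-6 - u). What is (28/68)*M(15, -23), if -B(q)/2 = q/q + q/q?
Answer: -28/17 ≈ -1.6471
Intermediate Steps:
B(q) = -4 (B(q) = -2*(q/q + q/q) = -2*(1 + 1) = -2*2 = -4)
M(u, X) = -4
(28/68)*M(15, -23) = (28/68)*(-4) = (28*(1/68))*(-4) = (7/17)*(-4) = -28/17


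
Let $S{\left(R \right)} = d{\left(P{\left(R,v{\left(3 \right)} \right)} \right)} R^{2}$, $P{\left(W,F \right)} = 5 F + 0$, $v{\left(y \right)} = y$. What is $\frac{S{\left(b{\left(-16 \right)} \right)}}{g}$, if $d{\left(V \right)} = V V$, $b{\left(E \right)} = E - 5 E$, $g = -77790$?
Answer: $- \frac{30720}{2593} \approx -11.847$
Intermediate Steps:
$b{\left(E \right)} = - 4 E$
$P{\left(W,F \right)} = 5 F$
$d{\left(V \right)} = V^{2}$
$S{\left(R \right)} = 225 R^{2}$ ($S{\left(R \right)} = \left(5 \cdot 3\right)^{2} R^{2} = 15^{2} R^{2} = 225 R^{2}$)
$\frac{S{\left(b{\left(-16 \right)} \right)}}{g} = \frac{225 \left(\left(-4\right) \left(-16\right)\right)^{2}}{-77790} = 225 \cdot 64^{2} \left(- \frac{1}{77790}\right) = 225 \cdot 4096 \left(- \frac{1}{77790}\right) = 921600 \left(- \frac{1}{77790}\right) = - \frac{30720}{2593}$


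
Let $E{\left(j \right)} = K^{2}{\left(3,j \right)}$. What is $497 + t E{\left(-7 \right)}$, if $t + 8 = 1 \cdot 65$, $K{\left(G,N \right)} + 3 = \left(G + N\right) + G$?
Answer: $1409$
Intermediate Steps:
$K{\left(G,N \right)} = -3 + N + 2 G$ ($K{\left(G,N \right)} = -3 + \left(\left(G + N\right) + G\right) = -3 + \left(N + 2 G\right) = -3 + N + 2 G$)
$t = 57$ ($t = -8 + 1 \cdot 65 = -8 + 65 = 57$)
$E{\left(j \right)} = \left(3 + j\right)^{2}$ ($E{\left(j \right)} = \left(-3 + j + 2 \cdot 3\right)^{2} = \left(-3 + j + 6\right)^{2} = \left(3 + j\right)^{2}$)
$497 + t E{\left(-7 \right)} = 497 + 57 \left(3 - 7\right)^{2} = 497 + 57 \left(-4\right)^{2} = 497 + 57 \cdot 16 = 497 + 912 = 1409$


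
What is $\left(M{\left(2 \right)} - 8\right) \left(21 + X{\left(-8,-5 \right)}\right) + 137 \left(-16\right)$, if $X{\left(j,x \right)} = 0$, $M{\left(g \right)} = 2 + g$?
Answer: $-2276$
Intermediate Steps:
$\left(M{\left(2 \right)} - 8\right) \left(21 + X{\left(-8,-5 \right)}\right) + 137 \left(-16\right) = \left(\left(2 + 2\right) - 8\right) \left(21 + 0\right) + 137 \left(-16\right) = \left(4 - 8\right) 21 - 2192 = \left(-4\right) 21 - 2192 = -84 - 2192 = -2276$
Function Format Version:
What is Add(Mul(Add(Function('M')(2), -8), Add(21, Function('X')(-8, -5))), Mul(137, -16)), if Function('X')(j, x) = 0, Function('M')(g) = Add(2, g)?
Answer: -2276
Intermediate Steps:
Add(Mul(Add(Function('M')(2), -8), Add(21, Function('X')(-8, -5))), Mul(137, -16)) = Add(Mul(Add(Add(2, 2), -8), Add(21, 0)), Mul(137, -16)) = Add(Mul(Add(4, -8), 21), -2192) = Add(Mul(-4, 21), -2192) = Add(-84, -2192) = -2276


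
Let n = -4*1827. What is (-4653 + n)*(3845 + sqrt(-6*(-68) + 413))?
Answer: -45990045 - 11961*sqrt(821) ≈ -4.6333e+7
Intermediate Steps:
n = -7308
(-4653 + n)*(3845 + sqrt(-6*(-68) + 413)) = (-4653 - 7308)*(3845 + sqrt(-6*(-68) + 413)) = -11961*(3845 + sqrt(408 + 413)) = -11961*(3845 + sqrt(821)) = -45990045 - 11961*sqrt(821)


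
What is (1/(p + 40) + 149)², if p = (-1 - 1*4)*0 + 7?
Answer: 49056016/2209 ≈ 22207.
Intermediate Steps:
p = 7 (p = (-1 - 4)*0 + 7 = -5*0 + 7 = 0 + 7 = 7)
(1/(p + 40) + 149)² = (1/(7 + 40) + 149)² = (1/47 + 149)² = (7004/47)² = 49056016/2209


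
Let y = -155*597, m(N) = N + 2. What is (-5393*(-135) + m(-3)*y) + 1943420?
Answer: 2764010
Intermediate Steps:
m(N) = 2 + N
y = -92535
(-5393*(-135) + m(-3)*y) + 1943420 = (-5393*(-135) + (2 - 3)*(-92535)) + 1943420 = (728055 - 1*(-92535)) + 1943420 = (728055 + 92535) + 1943420 = 820590 + 1943420 = 2764010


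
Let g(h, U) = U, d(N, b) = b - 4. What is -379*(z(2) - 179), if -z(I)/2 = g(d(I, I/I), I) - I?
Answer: 67841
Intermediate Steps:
d(N, b) = -4 + b
z(I) = 0 (z(I) = -2*(I - I) = -2*0 = 0)
-379*(z(2) - 179) = -379*(0 - 179) = -379*(-179) = 67841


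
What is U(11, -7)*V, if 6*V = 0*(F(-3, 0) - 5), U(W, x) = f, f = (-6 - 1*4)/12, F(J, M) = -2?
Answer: 0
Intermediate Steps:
f = -⅚ (f = (-6 - 4)*(1/12) = -10*1/12 = -⅚ ≈ -0.83333)
U(W, x) = -⅚
V = 0 (V = (0*(-2 - 5))/6 = (0*(-7))/6 = (⅙)*0 = 0)
U(11, -7)*V = -⅚*0 = 0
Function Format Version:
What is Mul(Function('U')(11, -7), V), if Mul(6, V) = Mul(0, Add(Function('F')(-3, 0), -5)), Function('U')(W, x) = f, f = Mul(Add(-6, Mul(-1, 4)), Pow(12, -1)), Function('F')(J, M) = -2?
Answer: 0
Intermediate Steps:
f = Rational(-5, 6) (f = Mul(Add(-6, -4), Rational(1, 12)) = Mul(-10, Rational(1, 12)) = Rational(-5, 6) ≈ -0.83333)
Function('U')(W, x) = Rational(-5, 6)
V = 0 (V = Mul(Rational(1, 6), Mul(0, Add(-2, -5))) = Mul(Rational(1, 6), Mul(0, -7)) = Mul(Rational(1, 6), 0) = 0)
Mul(Function('U')(11, -7), V) = Mul(Rational(-5, 6), 0) = 0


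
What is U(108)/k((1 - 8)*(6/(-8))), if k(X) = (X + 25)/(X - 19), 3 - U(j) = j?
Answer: 525/11 ≈ 47.727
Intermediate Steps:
U(j) = 3 - j
k(X) = (25 + X)/(-19 + X)
U(108)/k((1 - 8)*(6/(-8))) = (3 - 1*108)/(((25 + (1 - 8)*(6/(-8)))/(-19 + (1 - 8)*(6/(-8))))) = (3 - 108)/(((25 - 42*(-1)/8)/(-19 - 42*(-1)/8))) = -105*(-19 - 7*(-¾))/(25 - 7*(-¾)) = -105*(-19 + 21/4)/(25 + 21/4) = -105/((121/4)/(-55/4)) = -105/((-4/55*121/4)) = -105/(-11/5) = -105*(-5/11) = 525/11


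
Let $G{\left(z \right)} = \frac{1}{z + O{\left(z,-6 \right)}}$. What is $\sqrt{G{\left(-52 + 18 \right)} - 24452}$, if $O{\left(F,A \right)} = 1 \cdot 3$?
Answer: $\frac{i \sqrt{23498403}}{31} \approx 156.37 i$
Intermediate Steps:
$O{\left(F,A \right)} = 3$
$G{\left(z \right)} = \frac{1}{3 + z}$ ($G{\left(z \right)} = \frac{1}{z + 3} = \frac{1}{3 + z}$)
$\sqrt{G{\left(-52 + 18 \right)} - 24452} = \sqrt{\frac{1}{3 + \left(-52 + 18\right)} - 24452} = \sqrt{\frac{1}{3 - 34} - 24452} = \sqrt{\frac{1}{-31} - 24452} = \sqrt{- \frac{1}{31} - 24452} = \sqrt{- \frac{758013}{31}} = \frac{i \sqrt{23498403}}{31}$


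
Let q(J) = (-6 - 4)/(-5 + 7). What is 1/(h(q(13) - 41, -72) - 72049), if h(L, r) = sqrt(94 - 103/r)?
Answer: -5187528/373756198001 - 6*sqrt(13742)/373756198001 ≈ -1.3881e-5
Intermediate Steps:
q(J) = -5 (q(J) = -10/2 = -10*1/2 = -5)
1/(h(q(13) - 41, -72) - 72049) = 1/(sqrt(94 - 103/(-72)) - 72049) = 1/(sqrt(94 - 103*(-1/72)) - 72049) = 1/(sqrt(94 + 103/72) - 72049) = 1/(sqrt(6871/72) - 72049) = 1/(sqrt(13742)/12 - 72049) = 1/(-72049 + sqrt(13742)/12)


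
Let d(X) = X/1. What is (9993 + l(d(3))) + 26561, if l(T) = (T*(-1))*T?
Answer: 36545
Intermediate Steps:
d(X) = X (d(X) = X*1 = X)
l(T) = -T² (l(T) = (-T)*T = -T²)
(9993 + l(d(3))) + 26561 = (9993 - 1*3²) + 26561 = (9993 - 1*9) + 26561 = (9993 - 9) + 26561 = 9984 + 26561 = 36545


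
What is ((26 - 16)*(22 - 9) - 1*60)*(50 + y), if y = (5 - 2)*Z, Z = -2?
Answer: 3080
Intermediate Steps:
y = -6 (y = (5 - 2)*(-2) = 3*(-2) = -6)
((26 - 16)*(22 - 9) - 1*60)*(50 + y) = ((26 - 16)*(22 - 9) - 1*60)*(50 - 6) = (10*13 - 60)*44 = (130 - 60)*44 = 70*44 = 3080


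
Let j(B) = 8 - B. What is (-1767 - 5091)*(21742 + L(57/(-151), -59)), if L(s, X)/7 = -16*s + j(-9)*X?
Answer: -15288230790/151 ≈ -1.0125e+8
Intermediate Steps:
L(s, X) = -112*s + 119*X (L(s, X) = 7*(-16*s + (8 - 1*(-9))*X) = 7*(-16*s + (8 + 9)*X) = 7*(-16*s + 17*X) = -112*s + 119*X)
(-1767 - 5091)*(21742 + L(57/(-151), -59)) = (-1767 - 5091)*(21742 + (-6384/(-151) + 119*(-59))) = -6858*(21742 + (-6384*(-1)/151 - 7021)) = -6858*(21742 + (-112*(-57/151) - 7021)) = -6858*(21742 + (6384/151 - 7021)) = -6858*(21742 - 1053787/151) = -6858*2229255/151 = -15288230790/151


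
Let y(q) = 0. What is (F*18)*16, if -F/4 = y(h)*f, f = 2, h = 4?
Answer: 0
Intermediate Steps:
F = 0 (F = -0*2 = -4*0 = 0)
(F*18)*16 = (0*18)*16 = 0*16 = 0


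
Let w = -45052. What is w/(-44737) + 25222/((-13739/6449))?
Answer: -8590499214/725669 ≈ -11838.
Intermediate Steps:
w/(-44737) + 25222/((-13739/6449)) = -45052/(-44737) + 25222/((-13739/6449)) = -45052*(-1/44737) + 25222/((-13739*1/6449)) = 6436/6391 + 25222/(-13739/6449) = 6436/6391 + 25222*(-6449/13739) = 6436/6391 - 162656678/13739 = -8590499214/725669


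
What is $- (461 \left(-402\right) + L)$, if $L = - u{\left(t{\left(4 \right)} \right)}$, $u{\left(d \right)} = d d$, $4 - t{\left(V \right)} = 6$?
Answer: $185326$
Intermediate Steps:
$t{\left(V \right)} = -2$ ($t{\left(V \right)} = 4 - 6 = -2$)
$u{\left(d \right)} = d^{2}$
$L = -4$ ($L = - \left(-2\right)^{2} = \left(-1\right) 4 = -4$)
$- (461 \left(-402\right) + L) = - (461 \left(-402\right) - 4) = - (-185322 - 4) = \left(-1\right) \left(-185326\right) = 185326$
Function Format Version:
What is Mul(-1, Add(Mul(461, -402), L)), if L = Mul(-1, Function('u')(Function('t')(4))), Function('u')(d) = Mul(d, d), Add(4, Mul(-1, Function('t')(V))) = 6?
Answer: 185326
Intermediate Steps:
Function('t')(V) = -2 (Function('t')(V) = Add(4, Mul(-1, 6)) = Add(4, -6) = -2)
Function('u')(d) = Pow(d, 2)
L = -4 (L = Mul(-1, Pow(-2, 2)) = Mul(-1, 4) = -4)
Mul(-1, Add(Mul(461, -402), L)) = Mul(-1, Add(Mul(461, -402), -4)) = Mul(-1, Add(-185322, -4)) = Mul(-1, -185326) = 185326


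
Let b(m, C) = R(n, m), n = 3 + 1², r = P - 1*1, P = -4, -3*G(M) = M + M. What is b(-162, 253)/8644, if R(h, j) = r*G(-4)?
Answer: -10/6483 ≈ -0.0015425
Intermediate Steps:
G(M) = -2*M/3 (G(M) = -(M + M)/3 = -2*M/3)
r = -5 (r = -4 - 1*1 = -4 - 1 = -5)
n = 4 (n = 3 + 1 = 4)
R(h, j) = -40/3 (R(h, j) = -(-10)*(-4)/3 = -5*8/3 = -40/3)
b(m, C) = -40/3
b(-162, 253)/8644 = -40/3/8644 = -40/3*1/8644 = -10/6483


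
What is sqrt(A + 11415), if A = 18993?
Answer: 2*sqrt(7602) ≈ 174.38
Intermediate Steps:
sqrt(A + 11415) = sqrt(18993 + 11415) = sqrt(30408) = 2*sqrt(7602)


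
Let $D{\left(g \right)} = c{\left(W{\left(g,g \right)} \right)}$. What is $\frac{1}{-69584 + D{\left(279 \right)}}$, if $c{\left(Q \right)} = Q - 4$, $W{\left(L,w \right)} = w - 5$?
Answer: $- \frac{1}{69314} \approx -1.4427 \cdot 10^{-5}$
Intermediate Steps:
$W{\left(L,w \right)} = -5 + w$
$c{\left(Q \right)} = -4 + Q$ ($c{\left(Q \right)} = Q - 4 = -4 + Q$)
$D{\left(g \right)} = -9 + g$ ($D{\left(g \right)} = -4 + \left(-5 + g\right) = -9 + g$)
$\frac{1}{-69584 + D{\left(279 \right)}} = \frac{1}{-69584 + \left(-9 + 279\right)} = \frac{1}{-69584 + 270} = \frac{1}{-69314} = - \frac{1}{69314}$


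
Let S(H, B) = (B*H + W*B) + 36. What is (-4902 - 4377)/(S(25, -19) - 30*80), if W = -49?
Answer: 1031/212 ≈ 4.8632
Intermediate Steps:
S(H, B) = 36 - 49*B + B*H (S(H, B) = (B*H - 49*B) + 36 = (-49*B + B*H) + 36 = 36 - 49*B + B*H)
(-4902 - 4377)/(S(25, -19) - 30*80) = (-4902 - 4377)/((36 - 49*(-19) - 19*25) - 30*80) = -9279/((36 + 931 - 475) - 2400) = -9279/(492 - 2400) = -9279/(-1908) = -9279*(-1/1908) = 1031/212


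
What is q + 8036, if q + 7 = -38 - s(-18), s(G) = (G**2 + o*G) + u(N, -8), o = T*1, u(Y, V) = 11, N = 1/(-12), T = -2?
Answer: 7620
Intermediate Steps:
N = -1/12 ≈ -0.083333
o = -2 (o = -2*1 = -2)
s(G) = 11 + G**2 - 2*G (s(G) = (G**2 - 2*G) + 11 = 11 + G**2 - 2*G)
q = -416 (q = -7 + (-38 - (11 + (-18)**2 - 2*(-18))) = -7 + (-38 - (11 + 324 + 36)) = -7 + (-38 - 1*371) = -7 + (-38 - 371) = -7 - 409 = -416)
q + 8036 = -416 + 8036 = 7620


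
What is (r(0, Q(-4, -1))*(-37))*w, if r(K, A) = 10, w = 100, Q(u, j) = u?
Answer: -37000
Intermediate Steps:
(r(0, Q(-4, -1))*(-37))*w = (10*(-37))*100 = -370*100 = -37000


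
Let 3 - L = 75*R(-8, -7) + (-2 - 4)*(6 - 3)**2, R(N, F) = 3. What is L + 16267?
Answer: 16099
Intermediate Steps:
L = -168 (L = 3 - (75*3 + (-2 - 4)*(6 - 3)**2) = 3 - (225 - 6*3**2) = 3 - (225 - 6*9) = 3 - (225 - 54) = 3 - 1*171 = 3 - 171 = -168)
L + 16267 = -168 + 16267 = 16099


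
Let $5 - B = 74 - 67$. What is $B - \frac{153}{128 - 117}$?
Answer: $- \frac{175}{11} \approx -15.909$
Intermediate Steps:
$B = -2$ ($B = 5 - \left(74 - 67\right) = 5 - 7 = -2$)
$B - \frac{153}{128 - 117} = -2 - \frac{153}{128 - 117} = -2 - \frac{153}{11} = - \frac{175}{11}$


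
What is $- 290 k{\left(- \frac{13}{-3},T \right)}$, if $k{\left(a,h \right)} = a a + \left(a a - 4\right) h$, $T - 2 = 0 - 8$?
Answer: $\frac{182410}{9} \approx 20268.0$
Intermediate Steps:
$T = -6$ ($T = 2 + \left(0 - 8\right) = 2 - 8 = -6$)
$k{\left(a,h \right)} = a^{2} + h \left(-4 + a^{2}\right)$ ($k{\left(a,h \right)} = a^{2} + \left(a^{2} - 4\right) h = a^{2} + \left(-4 + a^{2}\right) h = a^{2} + h \left(-4 + a^{2}\right)$)
$- 290 k{\left(- \frac{13}{-3},T \right)} = - 290 \left(\left(- \frac{13}{-3}\right)^{2} - -24 - 6 \left(- \frac{13}{-3}\right)^{2}\right) = - 290 \left(\left(\left(-13\right) \left(- \frac{1}{3}\right)\right)^{2} + 24 - 6 \left(\left(-13\right) \left(- \frac{1}{3}\right)\right)^{2}\right) = - 290 \left(\left(\frac{13}{3}\right)^{2} + 24 - 6 \left(\frac{13}{3}\right)^{2}\right) = - 290 \left(\frac{169}{9} + 24 - \frac{338}{3}\right) = \left(-290\right) \left(- \frac{629}{9}\right) = \frac{182410}{9}$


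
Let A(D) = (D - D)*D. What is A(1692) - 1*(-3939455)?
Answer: 3939455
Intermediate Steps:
A(D) = 0 (A(D) = 0*D = 0)
A(1692) - 1*(-3939455) = 0 - 1*(-3939455) = 0 + 3939455 = 3939455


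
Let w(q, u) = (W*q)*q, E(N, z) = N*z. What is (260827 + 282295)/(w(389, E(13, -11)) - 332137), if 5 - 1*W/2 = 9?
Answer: -543122/1542705 ≈ -0.35206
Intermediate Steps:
W = -8 (W = 10 - 2*9 = 10 - 18 = -8)
w(q, u) = -8*q² (w(q, u) = (-8*q)*q = -8*q²)
(260827 + 282295)/(w(389, E(13, -11)) - 332137) = (260827 + 282295)/(-8*389² - 332137) = 543122/(-8*151321 - 332137) = 543122/(-1210568 - 332137) = 543122/(-1542705) = 543122*(-1/1542705) = -543122/1542705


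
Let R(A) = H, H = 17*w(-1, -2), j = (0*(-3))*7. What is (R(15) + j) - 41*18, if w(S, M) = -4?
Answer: -806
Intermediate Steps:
j = 0 (j = 0*7 = 0)
H = -68 (H = 17*(-4) = -68)
R(A) = -68
(R(15) + j) - 41*18 = (-68 + 0) - 41*18 = -68 - 738 = -806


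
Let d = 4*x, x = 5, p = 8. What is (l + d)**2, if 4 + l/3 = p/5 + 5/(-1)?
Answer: 121/25 ≈ 4.8400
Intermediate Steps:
l = -111/5 (l = -12 + 3*(8/5 + 5/(-1)) = -12 + 3*(8*(1/5) + 5*(-1)) = -12 + 3*(8/5 - 5) = -12 + 3*(-17/5) = -12 - 51/5 = -111/5 ≈ -22.200)
d = 20 (d = 4*5 = 20)
(l + d)**2 = (-111/5 + 20)**2 = (-11/5)**2 = 121/25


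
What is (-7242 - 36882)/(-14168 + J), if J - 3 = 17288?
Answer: -14708/1041 ≈ -14.129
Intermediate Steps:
J = 17291 (J = 3 + 17288 = 17291)
(-7242 - 36882)/(-14168 + J) = (-7242 - 36882)/(-14168 + 17291) = -44124/3123 = -44124*1/3123 = -14708/1041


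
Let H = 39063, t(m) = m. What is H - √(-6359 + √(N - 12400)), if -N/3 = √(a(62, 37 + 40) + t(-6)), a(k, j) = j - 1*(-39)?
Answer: 39063 - √(-6359 + √(-12400 - 3*√110)) ≈ 39062.0 - 79.746*I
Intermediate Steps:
a(k, j) = 39 + j (a(k, j) = j + 39 = 39 + j)
N = -3*√110 (N = -3*√((39 + (37 + 40)) - 6) = -3*√((39 + 77) - 6) = -3*√(116 - 6) = -3*√110 ≈ -31.464)
H - √(-6359 + √(N - 12400)) = 39063 - √(-6359 + √(-3*√110 - 12400)) = 39063 - √(-6359 + √(-12400 - 3*√110))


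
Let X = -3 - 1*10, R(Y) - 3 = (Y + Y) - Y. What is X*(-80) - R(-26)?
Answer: 1063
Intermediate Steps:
R(Y) = 3 + Y (R(Y) = 3 + ((Y + Y) - Y) = 3 + (2*Y - Y) = 3 + Y)
X = -13 (X = -3 - 10 = -13)
X*(-80) - R(-26) = -13*(-80) - (3 - 26) = 1040 - 1*(-23) = 1040 + 23 = 1063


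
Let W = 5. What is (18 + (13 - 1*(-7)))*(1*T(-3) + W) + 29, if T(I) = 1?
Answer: 257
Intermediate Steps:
(18 + (13 - 1*(-7)))*(1*T(-3) + W) + 29 = (18 + (13 - 1*(-7)))*(1*1 + 5) + 29 = (18 + (13 + 7))*(1 + 5) + 29 = (18 + 20)*6 + 29 = 38*6 + 29 = 228 + 29 = 257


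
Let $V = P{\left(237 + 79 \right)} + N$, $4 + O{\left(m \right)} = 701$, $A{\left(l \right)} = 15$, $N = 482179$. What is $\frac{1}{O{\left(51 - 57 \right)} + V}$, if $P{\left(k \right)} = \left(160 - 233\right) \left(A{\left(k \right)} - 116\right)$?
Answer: $\frac{1}{490249} \approx 2.0398 \cdot 10^{-6}$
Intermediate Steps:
$O{\left(m \right)} = 697$ ($O{\left(m \right)} = -4 + 701 = 697$)
$P{\left(k \right)} = 7373$ ($P{\left(k \right)} = \left(160 - 233\right) \left(15 - 116\right) = \left(-73\right) \left(-101\right) = 7373$)
$V = 489552$ ($V = 7373 + 482179 = 489552$)
$\frac{1}{O{\left(51 - 57 \right)} + V} = \frac{1}{697 + 489552} = \frac{1}{490249}$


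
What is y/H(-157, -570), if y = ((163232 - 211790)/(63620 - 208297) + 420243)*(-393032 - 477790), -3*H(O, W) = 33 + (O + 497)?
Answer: 158836744308230154/53964521 ≈ 2.9434e+9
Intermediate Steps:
H(O, W) = -530/3 - O/3 (H(O, W) = -(33 + (O + 497))/3 = -(33 + (497 + O))/3 = -(530 + O)/3 = -530/3 - O/3)
y = -52945581436076718/144677 (y = (-48558/(-144677) + 420243)*(-870822) = (-48558*(-1/144677) + 420243)*(-870822) = (48558/144677 + 420243)*(-870822) = (60799545069/144677)*(-870822) = -52945581436076718/144677 ≈ -3.6596e+11)
y/H(-157, -570) = -52945581436076718/(144677*(-530/3 - 1/3*(-157))) = -52945581436076718/(144677*(-530/3 + 157/3)) = -52945581436076718/(144677*(-373/3)) = -52945581436076718/144677*(-3/373) = 158836744308230154/53964521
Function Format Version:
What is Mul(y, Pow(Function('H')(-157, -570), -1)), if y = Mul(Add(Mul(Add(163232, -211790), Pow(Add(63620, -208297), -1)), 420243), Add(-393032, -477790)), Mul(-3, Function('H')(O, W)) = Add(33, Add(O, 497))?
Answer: Rational(158836744308230154, 53964521) ≈ 2.9434e+9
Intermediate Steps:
Function('H')(O, W) = Add(Rational(-530, 3), Mul(Rational(-1, 3), O)) (Function('H')(O, W) = Mul(Rational(-1, 3), Add(33, Add(O, 497))) = Mul(Rational(-1, 3), Add(33, Add(497, O))) = Mul(Rational(-1, 3), Add(530, O)) = Add(Rational(-530, 3), Mul(Rational(-1, 3), O)))
y = Rational(-52945581436076718, 144677) (y = Mul(Add(Mul(-48558, Pow(-144677, -1)), 420243), -870822) = Mul(Add(Mul(-48558, Rational(-1, 144677)), 420243), -870822) = Mul(Add(Rational(48558, 144677), 420243), -870822) = Mul(Rational(60799545069, 144677), -870822) = Rational(-52945581436076718, 144677) ≈ -3.6596e+11)
Mul(y, Pow(Function('H')(-157, -570), -1)) = Mul(Rational(-52945581436076718, 144677), Pow(Add(Rational(-530, 3), Mul(Rational(-1, 3), -157)), -1)) = Mul(Rational(-52945581436076718, 144677), Pow(Add(Rational(-530, 3), Rational(157, 3)), -1)) = Mul(Rational(-52945581436076718, 144677), Pow(Rational(-373, 3), -1)) = Mul(Rational(-52945581436076718, 144677), Rational(-3, 373)) = Rational(158836744308230154, 53964521)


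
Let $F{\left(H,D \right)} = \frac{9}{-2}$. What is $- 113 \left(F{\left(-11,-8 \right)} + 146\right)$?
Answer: $- \frac{31979}{2} \approx -15990.0$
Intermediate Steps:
$F{\left(H,D \right)} = - \frac{9}{2}$ ($F{\left(H,D \right)} = 9 \left(- \frac{1}{2}\right) = - \frac{9}{2}$)
$- 113 \left(F{\left(-11,-8 \right)} + 146\right) = - 113 \left(- \frac{9}{2} + 146\right) = \left(-113\right) \frac{283}{2} = - \frac{31979}{2}$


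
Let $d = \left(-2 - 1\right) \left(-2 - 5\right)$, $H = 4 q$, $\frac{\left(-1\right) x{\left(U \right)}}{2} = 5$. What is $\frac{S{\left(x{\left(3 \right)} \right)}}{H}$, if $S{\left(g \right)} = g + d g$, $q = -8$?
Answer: $\frac{55}{8} \approx 6.875$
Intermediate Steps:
$x{\left(U \right)} = -10$ ($x{\left(U \right)} = \left(-2\right) 5 = -10$)
$H = -32$ ($H = 4 \left(-8\right) = -32$)
$d = 21$ ($d = \left(-3\right) \left(-7\right) = 21$)
$S{\left(g \right)} = 22 g$ ($S{\left(g \right)} = g + 21 g = 22 g$)
$\frac{S{\left(x{\left(3 \right)} \right)}}{H} = \frac{22 \left(-10\right)}{-32} = \left(-220\right) \left(- \frac{1}{32}\right) = \frac{55}{8}$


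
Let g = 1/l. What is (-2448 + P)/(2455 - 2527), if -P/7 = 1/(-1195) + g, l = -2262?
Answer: 6617140121/194622480 ≈ 34.000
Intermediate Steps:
g = -1/2262 (g = 1/(-2262) = -1/2262 ≈ -0.00044209)
P = 24199/2703090 (P = -7*(1/(-1195) - 1/2262) = -7*(-1/1195 - 1/2262) = -7*(-3457/2703090) = 24199/2703090 ≈ 0.0089523)
(-2448 + P)/(2455 - 2527) = (-2448 + 24199/2703090)/(2455 - 2527) = -6617140121/2703090/(-72) = -6617140121/2703090*(-1/72) = 6617140121/194622480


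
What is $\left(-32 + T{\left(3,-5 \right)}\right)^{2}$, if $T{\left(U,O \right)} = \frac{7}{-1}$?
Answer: $1521$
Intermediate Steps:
$T{\left(U,O \right)} = -7$ ($T{\left(U,O \right)} = 7 \left(-1\right) = -7$)
$\left(-32 + T{\left(3,-5 \right)}\right)^{2} = \left(-32 - 7\right)^{2} = \left(-39\right)^{2} = 1521$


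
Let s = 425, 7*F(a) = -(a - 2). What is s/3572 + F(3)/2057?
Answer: 6116003/51433228 ≈ 0.11891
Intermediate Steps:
F(a) = 2/7 - a/7 (F(a) = (-(a - 2))/7 = (-(-2 + a))/7 = (2 - a)/7 = 2/7 - a/7)
s/3572 + F(3)/2057 = 425/3572 + (2/7 - 1/7*3)/2057 = 425*(1/3572) + (2/7 - 3/7)*(1/2057) = 425/3572 - 1/7*1/2057 = 425/3572 - 1/14399 = 6116003/51433228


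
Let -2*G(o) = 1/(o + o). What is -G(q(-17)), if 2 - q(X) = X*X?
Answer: -1/1148 ≈ -0.00087108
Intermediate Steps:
q(X) = 2 - X**2 (q(X) = 2 - X*X = 2 - X**2)
G(o) = -1/(4*o) (G(o) = -1/(2*(o + o)) = -1/(2*o)/2 = -1/(4*o))
-G(q(-17)) = -(-1)/(4*(2 - 1*(-17)**2)) = -(-1)/(4*(2 - 1*289)) = -(-1)/(4*(2 - 289)) = -(-1)/(4*(-287)) = -(-1)*(-1)/(4*287) = -1*1/1148 = -1/1148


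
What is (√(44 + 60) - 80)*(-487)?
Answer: 38960 - 974*√26 ≈ 33994.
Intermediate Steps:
(√(44 + 60) - 80)*(-487) = (√104 - 80)*(-487) = (2*√26 - 80)*(-487) = (-80 + 2*√26)*(-487) = 38960 - 974*√26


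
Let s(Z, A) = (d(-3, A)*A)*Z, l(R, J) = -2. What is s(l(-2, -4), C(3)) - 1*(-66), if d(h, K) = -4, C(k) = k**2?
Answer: 138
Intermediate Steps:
s(Z, A) = -4*A*Z (s(Z, A) = (-4*A)*Z = -4*A*Z)
s(l(-2, -4), C(3)) - 1*(-66) = -4*3**2*(-2) - 1*(-66) = -4*9*(-2) + 66 = 72 + 66 = 138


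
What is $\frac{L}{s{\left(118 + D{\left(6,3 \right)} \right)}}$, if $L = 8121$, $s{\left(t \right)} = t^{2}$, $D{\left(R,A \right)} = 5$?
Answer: $\frac{2707}{5043} \approx 0.53678$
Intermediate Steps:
$\frac{L}{s{\left(118 + D{\left(6,3 \right)} \right)}} = \frac{8121}{\left(118 + 5\right)^{2}} = \frac{8121}{123^{2}} = \frac{8121}{15129} = 8121 \cdot \frac{1}{15129} = \frac{2707}{5043}$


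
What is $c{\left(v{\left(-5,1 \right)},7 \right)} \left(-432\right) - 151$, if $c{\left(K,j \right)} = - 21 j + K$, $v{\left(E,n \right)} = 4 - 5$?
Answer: $63785$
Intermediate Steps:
$v{\left(E,n \right)} = -1$ ($v{\left(E,n \right)} = 4 - 5 = -1$)
$c{\left(K,j \right)} = K - 21 j$
$c{\left(v{\left(-5,1 \right)},7 \right)} \left(-432\right) - 151 = \left(-1 - 147\right) \left(-432\right) - 151 = \left(-148\right) \left(-432\right) - 151 = 63936 - 151 = 63785$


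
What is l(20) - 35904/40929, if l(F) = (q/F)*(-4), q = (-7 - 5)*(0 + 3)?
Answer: 431308/68215 ≈ 6.3228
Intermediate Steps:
q = -36 (q = -12*3 = -36)
l(F) = 144/F (l(F) = -36/F*(-4) = 144/F)
l(20) - 35904/40929 = 144/20 - 35904/40929 = 144*(1/20) - 35904*1/40929 = 36/5 - 11968/13643 = 431308/68215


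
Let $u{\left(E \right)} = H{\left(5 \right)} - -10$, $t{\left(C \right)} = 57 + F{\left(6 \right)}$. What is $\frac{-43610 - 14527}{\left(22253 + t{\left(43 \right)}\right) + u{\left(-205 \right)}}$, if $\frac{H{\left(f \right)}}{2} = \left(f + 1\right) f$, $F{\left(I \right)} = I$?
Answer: $- \frac{19379}{7462} \approx -2.597$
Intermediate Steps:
$t{\left(C \right)} = 63$ ($t{\left(C \right)} = 57 + 6 = 63$)
$H{\left(f \right)} = 2 f \left(1 + f\right)$ ($H{\left(f \right)} = 2 \left(f + 1\right) f = 2 \left(1 + f\right) f = 2 f \left(1 + f\right)$)
$u{\left(E \right)} = 70$ ($u{\left(E \right)} = 2 \cdot 5 \left(1 + 5\right) - -10 = 2 \cdot 5 \cdot 6 + 10 = 60 + 10 = 70$)
$\frac{-43610 - 14527}{\left(22253 + t{\left(43 \right)}\right) + u{\left(-205 \right)}} = \frac{-43610 - 14527}{\left(22253 + 63\right) + 70} = - \frac{58137}{22316 + 70} = - \frac{58137}{22386} = \left(-58137\right) \frac{1}{22386} = - \frac{19379}{7462}$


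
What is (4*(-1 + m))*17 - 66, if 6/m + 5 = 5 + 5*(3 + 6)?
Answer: -1874/15 ≈ -124.93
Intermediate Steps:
m = 2/15 (m = 6/(-5 + (5 + 5*(3 + 6))) = 6/(-5 + (5 + 5*9)) = 6/(-5 + (5 + 45)) = 6/(-5 + 50) = 6/45 = 6*(1/45) = 2/15 ≈ 0.13333)
(4*(-1 + m))*17 - 66 = (4*(-1 + 2/15))*17 - 66 = (4*(-13/15))*17 - 66 = -52/15*17 - 66 = -884/15 - 66 = -1874/15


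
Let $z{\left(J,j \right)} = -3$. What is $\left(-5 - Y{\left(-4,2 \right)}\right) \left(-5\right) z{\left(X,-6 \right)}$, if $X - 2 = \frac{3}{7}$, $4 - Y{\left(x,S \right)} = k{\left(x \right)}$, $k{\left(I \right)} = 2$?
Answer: $-105$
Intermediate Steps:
$Y{\left(x,S \right)} = 2$ ($Y{\left(x,S \right)} = 4 - 2 = 2$)
$X = \frac{17}{7}$ ($X = 2 + \frac{3}{7} = \frac{17}{7} \approx 2.4286$)
$\left(-5 - Y{\left(-4,2 \right)}\right) \left(-5\right) z{\left(X,-6 \right)} = \left(-5 - 2\right) \left(-5\right) \left(-3\right) = \left(-7\right) \left(-5\right) \left(-3\right) = 35 \left(-3\right) = -105$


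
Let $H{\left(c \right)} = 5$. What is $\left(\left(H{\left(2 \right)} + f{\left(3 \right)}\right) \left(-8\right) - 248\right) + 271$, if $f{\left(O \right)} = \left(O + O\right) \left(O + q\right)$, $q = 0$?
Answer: $-161$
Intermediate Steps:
$f{\left(O \right)} = 2 O^{2}$ ($f{\left(O \right)} = \left(O + O\right) \left(O + 0\right) = 2 O O = 2 O^{2}$)
$\left(\left(H{\left(2 \right)} + f{\left(3 \right)}\right) \left(-8\right) - 248\right) + 271 = \left(\left(5 + 2 \cdot 3^{2}\right) \left(-8\right) - 248\right) + 271 = \left(\left(5 + 2 \cdot 9\right) \left(-8\right) - 248\right) + 271 = \left(\left(5 + 18\right) \left(-8\right) - 248\right) + 271 = \left(23 \left(-8\right) - 248\right) + 271 = \left(-184 - 248\right) + 271 = -432 + 271 = -161$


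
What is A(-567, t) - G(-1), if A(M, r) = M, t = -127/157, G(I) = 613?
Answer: -1180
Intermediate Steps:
t = -127/157 (t = -127*1/157 = -127/157 ≈ -0.80892)
A(-567, t) - G(-1) = -567 - 1*613 = -567 - 613 = -1180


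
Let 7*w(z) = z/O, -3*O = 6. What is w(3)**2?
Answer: 9/196 ≈ 0.045918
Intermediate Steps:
O = -2 (O = -1/3*6 = -2)
w(z) = -z/14 (w(z) = (z/(-2))/7 = (z*(-1/2))/7 = (-z/2)/7 = -z/14)
w(3)**2 = (-1/14*3)**2 = (-3/14)**2 = 9/196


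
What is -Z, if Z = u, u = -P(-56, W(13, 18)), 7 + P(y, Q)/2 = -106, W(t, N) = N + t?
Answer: -226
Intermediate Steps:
P(y, Q) = -226 (P(y, Q) = -14 + 2*(-106) = -14 - 212 = -226)
u = 226 (u = -1*(-226) = 226)
Z = 226
-Z = -1*226 = -226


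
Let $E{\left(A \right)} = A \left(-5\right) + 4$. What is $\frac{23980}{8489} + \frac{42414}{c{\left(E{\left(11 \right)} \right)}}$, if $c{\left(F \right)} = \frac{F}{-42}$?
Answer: $\frac{5041141904}{144313} \approx 34932.0$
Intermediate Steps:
$E{\left(A \right)} = 4 - 5 A$ ($E{\left(A \right)} = - 5 A + 4 = 4 - 5 A$)
$c{\left(F \right)} = - \frac{F}{42}$ ($c{\left(F \right)} = F \left(- \frac{1}{42}\right) = - \frac{F}{42}$)
$\frac{23980}{8489} + \frac{42414}{c{\left(E{\left(11 \right)} \right)}} = \frac{23980}{8489} + \frac{42414}{\left(- \frac{1}{42}\right) \left(4 - 55\right)} = 23980 \cdot \frac{1}{8489} + \frac{42414}{\left(- \frac{1}{42}\right) \left(4 - 55\right)} = \frac{23980}{8489} + \frac{42414}{\left(- \frac{1}{42}\right) \left(-51\right)} = \frac{23980}{8489} + \frac{42414}{\frac{17}{14}} = \frac{23980}{8489} + 42414 \cdot \frac{14}{17} = \frac{23980}{8489} + \frac{593796}{17} = \frac{5041141904}{144313}$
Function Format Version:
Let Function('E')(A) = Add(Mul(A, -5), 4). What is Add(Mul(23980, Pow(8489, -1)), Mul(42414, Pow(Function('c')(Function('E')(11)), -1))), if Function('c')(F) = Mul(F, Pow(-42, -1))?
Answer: Rational(5041141904, 144313) ≈ 34932.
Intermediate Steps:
Function('E')(A) = Add(4, Mul(-5, A)) (Function('E')(A) = Add(Mul(-5, A), 4) = Add(4, Mul(-5, A)))
Function('c')(F) = Mul(Rational(-1, 42), F) (Function('c')(F) = Mul(F, Rational(-1, 42)) = Mul(Rational(-1, 42), F))
Add(Mul(23980, Pow(8489, -1)), Mul(42414, Pow(Function('c')(Function('E')(11)), -1))) = Add(Mul(23980, Pow(8489, -1)), Mul(42414, Pow(Mul(Rational(-1, 42), Add(4, Mul(-5, 11))), -1))) = Add(Mul(23980, Rational(1, 8489)), Mul(42414, Pow(Mul(Rational(-1, 42), Add(4, -55)), -1))) = Add(Rational(23980, 8489), Mul(42414, Pow(Mul(Rational(-1, 42), -51), -1))) = Add(Rational(23980, 8489), Mul(42414, Pow(Rational(17, 14), -1))) = Add(Rational(23980, 8489), Mul(42414, Rational(14, 17))) = Add(Rational(23980, 8489), Rational(593796, 17)) = Rational(5041141904, 144313)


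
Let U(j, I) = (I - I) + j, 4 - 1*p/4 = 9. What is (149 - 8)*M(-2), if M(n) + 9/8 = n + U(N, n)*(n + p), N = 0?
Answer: -3525/8 ≈ -440.63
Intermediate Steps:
p = -20 (p = 16 - 4*9 = 16 - 36 = -20)
U(j, I) = j (U(j, I) = 0 + j = j)
M(n) = -9/8 + n (M(n) = -9/8 + (n + 0*(n - 20)) = -9/8 + (n + 0*(-20 + n)) = -9/8 + (n + 0) = -9/8 + n)
(149 - 8)*M(-2) = (149 - 8)*(-9/8 - 2) = 141*(-25/8) = -3525/8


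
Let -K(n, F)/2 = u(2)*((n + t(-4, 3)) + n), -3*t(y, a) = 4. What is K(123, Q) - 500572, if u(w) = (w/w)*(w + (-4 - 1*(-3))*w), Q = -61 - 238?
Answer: -500572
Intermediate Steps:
Q = -299
t(y, a) = -4/3 (t(y, a) = -⅓*4 = -4/3)
u(w) = 0 (u(w) = 1*(w + (-4 + 3)*w) = 1*(w - w) = 1*0 = 0)
K(n, F) = 0 (K(n, F) = -0*((n - 4/3) + n) = -0*((-4/3 + n) + n) = -0*(-4/3 + 2*n) = -2*0 = 0)
K(123, Q) - 500572 = 0 - 500572 = -500572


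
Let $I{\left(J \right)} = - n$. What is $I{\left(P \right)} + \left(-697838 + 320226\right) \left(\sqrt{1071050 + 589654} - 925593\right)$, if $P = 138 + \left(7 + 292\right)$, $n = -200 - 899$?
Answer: $349515025015 - 1510448 \sqrt{103794} \approx 3.4903 \cdot 10^{11}$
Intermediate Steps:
$n = -1099$ ($n = -200 - 899 = -1099$)
$P = 437$ ($P = 138 + 299 = 437$)
$I{\left(J \right)} = 1099$ ($I{\left(J \right)} = \left(-1\right) \left(-1099\right) = 1099$)
$I{\left(P \right)} + \left(-697838 + 320226\right) \left(\sqrt{1071050 + 589654} - 925593\right) = 1099 + \left(-697838 + 320226\right) \left(\sqrt{1071050 + 589654} - 925593\right) = 1099 - 377612 \left(\sqrt{1660704} - 925593\right) = 1099 - 377612 \left(4 \sqrt{103794} - 925593\right) = 1099 - 377612 \left(-925593 + 4 \sqrt{103794}\right) = 1099 + \left(349515023916 - 1510448 \sqrt{103794}\right) = 349515025015 - 1510448 \sqrt{103794}$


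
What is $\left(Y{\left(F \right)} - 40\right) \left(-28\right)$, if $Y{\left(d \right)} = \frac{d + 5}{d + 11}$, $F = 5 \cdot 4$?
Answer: $\frac{34020}{31} \approx 1097.4$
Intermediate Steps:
$F = 20$
$Y{\left(d \right)} = \frac{5 + d}{11 + d}$
$\left(Y{\left(F \right)} - 40\right) \left(-28\right) = \left(\frac{5 + 20}{11 + 20} - 40\right) \left(-28\right) = \left(\frac{1}{31} \cdot 25 - 40\right) \left(-28\right) = \left(\frac{25}{31} - 40\right) \left(-28\right) = \left(- \frac{1215}{31}\right) \left(-28\right) = \frac{34020}{31}$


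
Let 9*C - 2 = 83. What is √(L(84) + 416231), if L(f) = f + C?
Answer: 2*√936730/3 ≈ 645.23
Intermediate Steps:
C = 85/9 (C = 2/9 + (⅑)*83 = 2/9 + 83/9 = 85/9 ≈ 9.4444)
L(f) = 85/9 + f (L(f) = f + 85/9 = 85/9 + f)
√(L(84) + 416231) = √((85/9 + 84) + 416231) = √(841/9 + 416231) = √(3746920/9) = 2*√936730/3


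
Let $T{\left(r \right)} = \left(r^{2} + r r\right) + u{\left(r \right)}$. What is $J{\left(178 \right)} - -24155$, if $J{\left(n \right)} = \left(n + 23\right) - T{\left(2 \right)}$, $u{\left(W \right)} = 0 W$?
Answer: $24348$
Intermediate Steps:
$u{\left(W \right)} = 0$
$T{\left(r \right)} = 2 r^{2}$ ($T{\left(r \right)} = \left(r^{2} + r r\right) + 0 = \left(r^{2} + r^{2}\right) + 0 = 2 r^{2} + 0 = 2 r^{2}$)
$J{\left(n \right)} = 15 + n$ ($J{\left(n \right)} = \left(n + 23\right) - 2 \cdot 2^{2} = \left(23 + n\right) - 2 \cdot 4 = \left(23 + n\right) - 8 = 15 + n$)
$J{\left(178 \right)} - -24155 = \left(15 + 178\right) - -24155 = 193 + 24155 = 24348$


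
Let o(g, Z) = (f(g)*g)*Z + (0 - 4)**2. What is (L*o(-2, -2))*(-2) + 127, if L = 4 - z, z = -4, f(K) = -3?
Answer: 63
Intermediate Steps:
o(g, Z) = 16 - 3*Z*g (o(g, Z) = (-3*g)*Z + (0 - 4)**2 = -3*Z*g + (-4)**2 = -3*Z*g + 16 = 16 - 3*Z*g)
L = 8 (L = 4 - 1*(-4) = 4 + 4 = 8)
(L*o(-2, -2))*(-2) + 127 = (8*(16 - 3*(-2)*(-2)))*(-2) + 127 = (8*(16 - 12))*(-2) + 127 = (8*4)*(-2) + 127 = 32*(-2) + 127 = -64 + 127 = 63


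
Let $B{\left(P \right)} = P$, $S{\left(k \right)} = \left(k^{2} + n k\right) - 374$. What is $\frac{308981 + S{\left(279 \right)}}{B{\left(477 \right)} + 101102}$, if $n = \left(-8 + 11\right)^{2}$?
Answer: $\frac{388959}{101579} \approx 3.8291$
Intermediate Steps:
$n = 9$ ($n = 3^{2} = 9$)
$S{\left(k \right)} = -374 + k^{2} + 9 k$ ($S{\left(k \right)} = \left(k^{2} + 9 k\right) - 374 = -374 + k^{2} + 9 k$)
$\frac{308981 + S{\left(279 \right)}}{B{\left(477 \right)} + 101102} = \frac{308981 + \left(-374 + 279^{2} + 9 \cdot 279\right)}{477 + 101102} = \frac{308981 + \left(-374 + 77841 + 2511\right)}{101579} = \left(308981 + 79978\right) \frac{1}{101579} = 388959 \cdot \frac{1}{101579} = \frac{388959}{101579}$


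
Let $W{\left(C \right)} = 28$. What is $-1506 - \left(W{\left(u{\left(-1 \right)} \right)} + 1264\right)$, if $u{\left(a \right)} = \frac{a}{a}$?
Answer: $-2798$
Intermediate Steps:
$u{\left(a \right)} = 1$
$-1506 - \left(W{\left(u{\left(-1 \right)} \right)} + 1264\right) = -1506 - \left(28 + 1264\right) = -1506 - 1292 = -2798$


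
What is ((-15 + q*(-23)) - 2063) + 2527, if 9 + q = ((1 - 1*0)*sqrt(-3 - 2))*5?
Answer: 656 - 115*I*sqrt(5) ≈ 656.0 - 257.15*I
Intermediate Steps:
q = -9 + 5*I*sqrt(5) (q = -9 + ((1 - 1*0)*sqrt(-3 - 2))*5 = -9 + ((1 + 0)*sqrt(-5))*5 = -9 + (1*(I*sqrt(5)))*5 = -9 + (I*sqrt(5))*5 = -9 + 5*I*sqrt(5) ≈ -9.0 + 11.18*I)
((-15 + q*(-23)) - 2063) + 2527 = ((-15 + (-9 + 5*I*sqrt(5))*(-23)) - 2063) + 2527 = ((-15 + (207 - 115*I*sqrt(5))) - 2063) + 2527 = ((192 - 115*I*sqrt(5)) - 2063) + 2527 = (-1871 - 115*I*sqrt(5)) + 2527 = 656 - 115*I*sqrt(5)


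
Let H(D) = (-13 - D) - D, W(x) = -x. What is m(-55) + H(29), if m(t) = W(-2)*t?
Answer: -181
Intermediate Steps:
m(t) = 2*t (m(t) = (-1*(-2))*t = 2*t)
H(D) = -13 - 2*D
m(-55) + H(29) = 2*(-55) + (-13 - 2*29) = -110 + (-13 - 58) = -110 - 71 = -181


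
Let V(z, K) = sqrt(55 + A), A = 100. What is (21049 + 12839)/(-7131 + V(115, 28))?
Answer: -120827664/25425503 - 16944*sqrt(155)/25425503 ≈ -4.7605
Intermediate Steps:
V(z, K) = sqrt(155) (V(z, K) = sqrt(55 + 100) = sqrt(155))
(21049 + 12839)/(-7131 + V(115, 28)) = (21049 + 12839)/(-7131 + sqrt(155)) = 33888/(-7131 + sqrt(155))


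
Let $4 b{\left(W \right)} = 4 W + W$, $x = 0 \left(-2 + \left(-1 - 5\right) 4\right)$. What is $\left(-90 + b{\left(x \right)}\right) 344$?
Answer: $-30960$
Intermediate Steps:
$x = 0$ ($x = 0 \left(-2 - 24\right) = 0 \left(-26\right) = 0$)
$b{\left(W \right)} = \frac{5 W}{4}$ ($b{\left(W \right)} = \frac{4 W + W}{4} = \frac{5 W}{4}$)
$\left(-90 + b{\left(x \right)}\right) 344 = \left(-90 + \frac{5}{4} \cdot 0\right) 344 = \left(-90 + 0\right) 344 = \left(-90\right) 344 = -30960$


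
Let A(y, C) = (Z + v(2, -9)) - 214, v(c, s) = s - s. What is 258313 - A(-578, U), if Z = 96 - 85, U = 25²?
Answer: 258516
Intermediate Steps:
v(c, s) = 0
U = 625
Z = 11
A(y, C) = -203 (A(y, C) = (11 + 0) - 214 = 11 - 214 = -203)
258313 - A(-578, U) = 258313 - 1*(-203) = 258313 + 203 = 258516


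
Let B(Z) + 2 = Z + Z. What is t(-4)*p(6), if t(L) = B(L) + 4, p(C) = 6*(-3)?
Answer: 108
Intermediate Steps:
p(C) = -18
B(Z) = -2 + 2*Z (B(Z) = -2 + (Z + Z) = -2 + 2*Z)
t(L) = 2 + 2*L (t(L) = (-2 + 2*L) + 4 = 2 + 2*L)
t(-4)*p(6) = (2 + 2*(-4))*(-18) = (2 - 8)*(-18) = -6*(-18) = 108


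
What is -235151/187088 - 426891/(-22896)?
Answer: 775855897/44620488 ≈ 17.388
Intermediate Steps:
-235151/187088 - 426891/(-22896) = -235151*1/187088 - 426891*(-1/22896) = -235151/187088 + 142297/7632 = 775855897/44620488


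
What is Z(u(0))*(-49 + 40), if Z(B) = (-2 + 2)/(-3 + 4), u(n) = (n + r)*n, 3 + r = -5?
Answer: 0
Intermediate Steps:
r = -8 (r = -3 - 5 = -8)
u(n) = n*(-8 + n) (u(n) = (n - 8)*n = (-8 + n)*n = n*(-8 + n))
Z(B) = 0 (Z(B) = 0/1 = 0*1 = 0)
Z(u(0))*(-49 + 40) = 0*(-49 + 40) = 0*(-9) = 0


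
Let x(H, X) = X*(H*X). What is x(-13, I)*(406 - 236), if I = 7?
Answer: -108290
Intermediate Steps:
x(H, X) = H*X²
x(-13, I)*(406 - 236) = (-13*7²)*(406 - 236) = -13*49*170 = -637*170 = -108290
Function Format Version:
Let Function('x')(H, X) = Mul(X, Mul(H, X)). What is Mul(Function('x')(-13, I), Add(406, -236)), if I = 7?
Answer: -108290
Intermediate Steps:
Function('x')(H, X) = Mul(H, Pow(X, 2))
Mul(Function('x')(-13, I), Add(406, -236)) = Mul(Mul(-13, Pow(7, 2)), Add(406, -236)) = Mul(Mul(-13, 49), 170) = Mul(-637, 170) = -108290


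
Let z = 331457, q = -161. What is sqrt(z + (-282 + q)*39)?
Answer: 2*sqrt(78545) ≈ 560.52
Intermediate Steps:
sqrt(z + (-282 + q)*39) = sqrt(331457 + (-282 - 161)*39) = sqrt(331457 - 443*39) = sqrt(331457 - 17277) = sqrt(314180) = 2*sqrt(78545)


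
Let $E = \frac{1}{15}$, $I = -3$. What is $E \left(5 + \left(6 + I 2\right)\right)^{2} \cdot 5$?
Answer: $\frac{25}{3} \approx 8.3333$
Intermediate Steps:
$E = \frac{1}{15} \approx 0.066667$
$E \left(5 + \left(6 + I 2\right)\right)^{2} \cdot 5 = \frac{\left(5 + \left(6 - 6\right)\right)^{2}}{15} \cdot 5 = \frac{\left(5 + 0\right)^{2}}{15} \cdot 5 = \frac{5^{2}}{15} \cdot 5 = \frac{1}{15} \cdot 25 \cdot 5 = \frac{5}{3} \cdot 5 = \frac{25}{3}$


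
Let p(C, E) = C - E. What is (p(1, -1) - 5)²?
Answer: 9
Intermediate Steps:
(p(1, -1) - 5)² = ((1 - 1*(-1)) - 5)² = ((1 + 1) - 5)² = (2 - 5)² = (-3)² = 9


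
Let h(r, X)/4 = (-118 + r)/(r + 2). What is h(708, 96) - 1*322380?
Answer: -22888744/71 ≈ -3.2238e+5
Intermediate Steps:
h(r, X) = 4*(-118 + r)/(2 + r) (h(r, X) = 4*((-118 + r)/(r + 2)) = 4*((-118 + r)/(2 + r)) = 4*(-118 + r)/(2 + r))
h(708, 96) - 1*322380 = 4*(-118 + 708)/(2 + 708) - 1*322380 = 4*590/710 - 322380 = 4*(1/710)*590 - 322380 = 236/71 - 322380 = -22888744/71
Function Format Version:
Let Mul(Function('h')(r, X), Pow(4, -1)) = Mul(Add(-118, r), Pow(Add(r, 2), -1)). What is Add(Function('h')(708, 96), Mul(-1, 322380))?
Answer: Rational(-22888744, 71) ≈ -3.2238e+5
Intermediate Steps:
Function('h')(r, X) = Mul(4, Pow(Add(2, r), -1), Add(-118, r)) (Function('h')(r, X) = Mul(4, Mul(Add(-118, r), Pow(Add(r, 2), -1))) = Mul(4, Mul(Add(-118, r), Pow(Add(2, r), -1))) = Mul(4, Mul(Pow(Add(2, r), -1), Add(-118, r))) = Mul(4, Pow(Add(2, r), -1), Add(-118, r)))
Add(Function('h')(708, 96), Mul(-1, 322380)) = Add(Mul(4, Pow(Add(2, 708), -1), Add(-118, 708)), Mul(-1, 322380)) = Add(Mul(4, Pow(710, -1), 590), -322380) = Add(Mul(4, Rational(1, 710), 590), -322380) = Add(Rational(236, 71), -322380) = Rational(-22888744, 71)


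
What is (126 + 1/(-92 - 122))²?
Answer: 727003369/45796 ≈ 15875.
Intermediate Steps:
(126 + 1/(-92 - 122))² = (126 + 1/(-214))² = (126 - 1/214)² = (26963/214)² = 727003369/45796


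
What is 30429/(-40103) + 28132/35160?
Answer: 2081927/50357910 ≈ 0.041343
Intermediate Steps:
30429/(-40103) + 28132/35160 = 30429*(-1/40103) + 28132*(1/35160) = -4347/5729 + 7033/8790 = 2081927/50357910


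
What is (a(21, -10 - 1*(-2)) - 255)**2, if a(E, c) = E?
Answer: 54756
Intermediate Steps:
(a(21, -10 - 1*(-2)) - 255)**2 = (21 - 255)**2 = (-234)**2 = 54756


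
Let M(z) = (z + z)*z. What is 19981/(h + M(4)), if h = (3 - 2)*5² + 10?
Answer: 19981/67 ≈ 298.22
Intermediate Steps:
M(z) = 2*z² (M(z) = (2*z)*z = 2*z²)
h = 35 (h = 1*25 + 10 = 25 + 10 = 35)
19981/(h + M(4)) = 19981/(35 + 2*4²) = 19981/(35 + 2*16) = 19981/(35 + 32) = 19981/67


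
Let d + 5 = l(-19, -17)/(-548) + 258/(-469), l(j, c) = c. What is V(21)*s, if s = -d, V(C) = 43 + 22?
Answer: 92200615/257012 ≈ 358.74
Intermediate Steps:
V(C) = 65
d = -1418471/257012 (d = -5 + (-17/(-548) + 258/(-469)) = -5 + (-17*(-1/548) + 258*(-1/469)) = -5 + (17/548 - 258/469) = -5 - 133411/257012 = -1418471/257012 ≈ -5.5191)
s = 1418471/257012 (s = -1*(-1418471/257012) = 1418471/257012 ≈ 5.5191)
V(21)*s = 65*(1418471/257012) = 92200615/257012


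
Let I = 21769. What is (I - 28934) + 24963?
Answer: 17798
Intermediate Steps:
(I - 28934) + 24963 = (21769 - 28934) + 24963 = -7165 + 24963 = 17798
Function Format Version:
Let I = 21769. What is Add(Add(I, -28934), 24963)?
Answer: 17798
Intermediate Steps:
Add(Add(I, -28934), 24963) = Add(Add(21769, -28934), 24963) = Add(-7165, 24963) = 17798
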